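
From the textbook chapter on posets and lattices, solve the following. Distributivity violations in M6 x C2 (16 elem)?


Distributive law: a ^ (b v c) = (a ^ b) v (a ^ c).
Check all 16^3 = 4096 ordered triples (a,b,c).
  e.g. a=(a1,0), b=(a2,0), c=(a3,0): lhs=(a1,0) != rhs=(0,0)
  e.g. a=(a1,0), b=(a2,0), c=(a3,1): lhs=(a1,0) != rhs=(0,0)
Total violating triples: 960


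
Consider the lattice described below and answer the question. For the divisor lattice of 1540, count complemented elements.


An element a is complemented if some b has a meet b = bottom, a join b = top.
a is complemented iff gcd(a, n/a)=1, i.e. a is a unitary divisor of 1540.
Complemented elements: 1, 4, 5, 7, 11, 20, ... (10 more)
Count: 16


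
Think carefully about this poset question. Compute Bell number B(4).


B(n) = number of set partitions of an n-element set.
B(n) satisfies the recurrence: B(n+1) = sum_k C(n,k)*B(k).
B(4) = 15


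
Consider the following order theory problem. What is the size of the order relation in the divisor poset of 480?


The order relation is {(a,b) : a <= b}, reflexive so it includes (a,a).
Examples: (1,1), (1,10), (1,12), (1,120), (1,15), ...
Total ordered pairs: 189


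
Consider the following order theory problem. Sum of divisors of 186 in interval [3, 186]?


Interval [3,186] in divisors of 186: [3, 6, 93, 186]
Sum = 288


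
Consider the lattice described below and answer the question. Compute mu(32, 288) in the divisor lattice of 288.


In a divisor lattice, mu(a,b) = mu(b/a) where mu is the classical Mobius function.
b/a = 288/32 = 9
Prime factorization of 9: primes [3]
9 is not squarefree, so mu(9) = 0


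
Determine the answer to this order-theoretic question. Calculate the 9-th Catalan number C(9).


C(n) = C(2n, n) / (n+1).
C(18, 9) = 48620
C(9) = 48620 / 10 = 4862


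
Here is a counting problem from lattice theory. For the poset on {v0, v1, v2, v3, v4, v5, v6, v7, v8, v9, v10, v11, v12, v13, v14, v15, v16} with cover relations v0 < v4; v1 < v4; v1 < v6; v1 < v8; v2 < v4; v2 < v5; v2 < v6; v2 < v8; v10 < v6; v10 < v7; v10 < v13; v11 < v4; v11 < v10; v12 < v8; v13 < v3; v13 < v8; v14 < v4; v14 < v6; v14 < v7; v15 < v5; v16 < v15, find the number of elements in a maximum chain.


A chain is a totally ordered subset; we count the number of elements in a maximum chain.
Compute, for each element x, the size of the longest chain ending at x:
  v0: 1
  v1: 1
  v2: 1
  v9: 1
  v11: 1
  v12: 1
  ...
A maximum chain: v11 < v10 < v13 < v3
Number of elements in the longest chain: 4


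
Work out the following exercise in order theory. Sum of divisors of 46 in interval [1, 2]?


Interval [1,2] in divisors of 46: [1, 2]
Sum = 3


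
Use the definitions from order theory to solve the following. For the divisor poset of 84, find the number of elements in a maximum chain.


A chain is a totally ordered subset; we count the number of elements in a maximum chain.
Compute, for each element x, the size of the longest chain ending at x:
  1: 1
  2: 2
  3: 2
  7: 2
  4: 3
  6: 3
  ...
A maximum chain: 1 < 2 < 4 < 12 < 84
Number of elements in the longest chain: 5


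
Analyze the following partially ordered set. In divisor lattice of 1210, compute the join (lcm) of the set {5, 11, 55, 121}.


In a divisor lattice, join = lcm (least common multiple).
Compute lcm iteratively: start with first element, then lcm(current, next).
Elements: [5, 11, 55, 121]
lcm(5,11) = 55
lcm(55,55) = 55
lcm(55,121) = 605
Final lcm = 605


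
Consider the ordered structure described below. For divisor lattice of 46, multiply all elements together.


Divisors of 46: [1, 2, 23, 46]
Product = n^(d(n)/2) = 46^(4/2)
Product = 2116


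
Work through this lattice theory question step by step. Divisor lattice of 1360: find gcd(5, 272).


In a divisor lattice, meet = gcd (greatest common divisor).
By Euclidean algorithm or factoring: gcd(5,272) = 1


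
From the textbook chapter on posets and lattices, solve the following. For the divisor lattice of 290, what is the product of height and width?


Height = length of longest chain minus 1; width = size of largest antichain.
A maximum chain: 1 | 29 | 145 | 290  (height 3).
A maximum antichain: {2, 5, 29}  (width 3).
Product = 3 * 3 = 9


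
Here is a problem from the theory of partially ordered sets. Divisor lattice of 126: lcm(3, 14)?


Join=lcm.
gcd(3,14)=1
lcm=42


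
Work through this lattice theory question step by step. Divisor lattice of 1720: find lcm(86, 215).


In a divisor lattice, join = lcm (least common multiple).
gcd(86,215) = 43
lcm(86,215) = 86*215/gcd = 18490/43 = 430


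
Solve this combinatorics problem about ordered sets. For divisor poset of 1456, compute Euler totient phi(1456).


phi(n) = n * prod_{p|n} (1 - 1/p).
Prime divisors of 1456: [2, 7, 13]
phi(1456) = 1456 * (1 - 1/2) * (1 - 1/7) * (1 - 1/13)
phi(1456) = 576


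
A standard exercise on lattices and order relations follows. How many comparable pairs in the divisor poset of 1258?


A comparable pair {a,b} has a < b or b < a in the order.
Count unordered pairs where one element is strictly below the other.
Examples: {1,2}, {1,17}, {1,34}, {1,37}, ...
Total comparable pairs: 19


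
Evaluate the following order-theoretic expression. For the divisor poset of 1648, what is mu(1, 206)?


In a divisor lattice, mu(a,b) = mu(b/a) where mu is the classical Mobius function.
b/a = 206/1 = 206
Prime factorization of 206: primes [2, 103]
206 is squarefree with 2 prime factor(s), so mu(206) = (-1)^2 = 1


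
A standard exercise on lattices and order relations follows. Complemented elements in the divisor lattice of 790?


An element a is complemented if some b has a meet b = bottom, a join b = top.
a is complemented iff gcd(a, n/a)=1, i.e. a is a unitary divisor of 790.
Complemented elements: 1, 2, 5, 10, 79, 158, ... (2 more)
Count: 8


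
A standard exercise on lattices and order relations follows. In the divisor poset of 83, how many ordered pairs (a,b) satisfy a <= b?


The order relation is {(a,b) : a <= b}, reflexive so it includes (a,a).
Examples: (1,1), (1,83), (83,83)
Total ordered pairs: 3


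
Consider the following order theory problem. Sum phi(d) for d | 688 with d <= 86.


Divisors of 688 up to 86: [1, 2, 4, 8, 16, 43, 86]
phi values: [1, 1, 2, 4, 8, 42, 42]
Sum = 100


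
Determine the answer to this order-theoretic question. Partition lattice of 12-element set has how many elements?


B(n) = number of set partitions of an n-element set.
B(n) satisfies the recurrence: B(n+1) = sum_k C(n,k)*B(k).
B(12) = 4213597


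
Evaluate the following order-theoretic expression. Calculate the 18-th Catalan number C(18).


C(n) = C(2n, n) / (n+1).
C(36, 18) = 9075135300
C(18) = 9075135300 / 19 = 477638700


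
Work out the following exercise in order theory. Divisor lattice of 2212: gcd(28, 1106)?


Meet=gcd.
gcd(28,1106)=14


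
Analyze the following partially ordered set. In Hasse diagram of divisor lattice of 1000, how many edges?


A cover relation a -< b holds when a < b with no c strictly between.
Cover relations:
  1 -< 2
  1 -< 5
  2 -< 4
  2 -< 10
  4 -< 8
  4 -< 20
  5 -< 10
  5 -< 25
  ...16 more
Total: 24


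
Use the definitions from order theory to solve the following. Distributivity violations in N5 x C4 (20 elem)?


Distributive law: a ^ (b v c) = (a ^ b) v (a ^ c).
Check all 20^3 = 8000 ordered triples (a,b,c).
  e.g. a=(b,0), b=(a,0), c=(c,0): lhs=(b,0) != rhs=(a,0)
  e.g. a=(b,0), b=(a,0), c=(c,1): lhs=(b,0) != rhs=(a,0)
Total violating triples: 128


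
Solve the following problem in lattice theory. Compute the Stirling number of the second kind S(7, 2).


S(n,k) = k*S(n-1,k) + S(n-1,k-1).
S(6,2) = 31, S(6,1) = 1
S(7,2) = 2*31 + 1 = 62 + 1
S(7,2) = 63


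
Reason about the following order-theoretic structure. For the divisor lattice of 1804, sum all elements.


sigma(n) = sum of divisors.
Divisors of 1804: [1, 2, 4, 11, 22, 41, 44, 82, 164, 451, 902, 1804]
Sum = 3528


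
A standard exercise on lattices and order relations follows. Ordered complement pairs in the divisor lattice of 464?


Complement pair (a,b): a meet b = bottom, a join b = top.
Here: gcd(a,b)=1 and lcm(a,b)=464, i.e. a*b=464 with a,b coprime.
Pairs found: (1,464), (16,29), (29,16), (464,1)
Total ordered pairs: 4


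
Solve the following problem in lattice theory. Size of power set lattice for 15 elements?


Power set = 2^n.
2^15 = 32768


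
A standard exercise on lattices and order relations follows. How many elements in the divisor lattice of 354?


Divisors of 354: [1, 2, 3, 6, 59, 118, 177, 354]
Count: 8


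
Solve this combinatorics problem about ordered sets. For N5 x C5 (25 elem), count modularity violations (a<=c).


Modular law: if a <= c then a v (b ^ c) = (a v b) ^ c.
Check all triples (a,b,c) with a <= c among 25 elements.
  e.g. a=(a,0), b=(c,0), c=(b,0): lhs=(a,0) != rhs=(b,0)
  e.g. a=(a,0), b=(c,1), c=(b,0): lhs=(a,0) != rhs=(b,0)
Total violating triples: 75


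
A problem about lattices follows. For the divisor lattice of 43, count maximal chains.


A maximal chain goes from the minimum element to a maximal element via cover relations.
Counting all min-to-max paths in the cover graph.
Total maximal chains: 1


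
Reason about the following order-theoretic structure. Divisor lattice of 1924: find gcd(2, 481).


In a divisor lattice, meet = gcd (greatest common divisor).
By Euclidean algorithm or factoring: gcd(2,481) = 1


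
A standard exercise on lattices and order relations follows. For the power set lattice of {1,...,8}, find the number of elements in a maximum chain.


A chain is a totally ordered subset; we count the number of elements in a maximum chain.
Compute, for each element x, the size of the longest chain ending at x:
  {}: 1
  {1}: 2
  {2}: 2
  {3}: 2
  {4}: 2
  {5}: 2
  ...
A maximum chain: {} < {1} < {1,2} < {1,2,3} < {1,2,3,4} < {1,2,3,4,5} < {1,2,3,4,5,6} < {1,2,3,4,5,6,7} < {1,2,3,4,5,6,7,8}
Number of elements in the longest chain: 9


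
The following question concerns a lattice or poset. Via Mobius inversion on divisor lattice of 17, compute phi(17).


phi(n) = n * prod_{p|n} (1 - 1/p).
Prime divisors of 17: [17]
phi(17) = 17 * (1 - 1/17)
phi(17) = 16


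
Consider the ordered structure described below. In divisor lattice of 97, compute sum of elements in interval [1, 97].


Interval [1,97] in divisors of 97: [1, 97]
Sum = 98


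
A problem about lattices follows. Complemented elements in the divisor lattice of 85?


An element a is complemented if some b has a meet b = bottom, a join b = top.
a is complemented iff gcd(a, n/a)=1, i.e. a is a unitary divisor of 85.
Complemented elements: 1, 5, 17, 85
Count: 4


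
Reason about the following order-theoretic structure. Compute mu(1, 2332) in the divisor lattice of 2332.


In a divisor lattice, mu(a,b) = mu(b/a) where mu is the classical Mobius function.
b/a = 2332/1 = 2332
Prime factorization of 2332: primes [2, 11, 53]
2332 is not squarefree, so mu(2332) = 0


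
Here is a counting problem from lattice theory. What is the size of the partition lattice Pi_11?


B(n) = number of set partitions of an n-element set.
B(n) satisfies the recurrence: B(n+1) = sum_k C(n,k)*B(k).
B(11) = 678570


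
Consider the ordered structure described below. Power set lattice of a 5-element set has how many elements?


Power set = 2^n.
2^5 = 32


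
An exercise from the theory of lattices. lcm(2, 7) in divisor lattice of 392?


Join=lcm.
gcd(2,7)=1
lcm=14


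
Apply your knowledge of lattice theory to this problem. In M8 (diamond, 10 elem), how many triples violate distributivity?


Distributive law: a ^ (b v c) = (a ^ b) v (a ^ c).
Check all 10^3 = 1000 ordered triples (a,b,c).
  e.g. a=a1, b=a2, c=a3: lhs=a1 != rhs=0
  e.g. a=a1, b=a2, c=a4: lhs=a1 != rhs=0
Total violating triples: 336


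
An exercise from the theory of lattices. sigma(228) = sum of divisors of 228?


sigma(n) = sum of divisors.
Divisors of 228: [1, 2, 3, 4, 6, 12, 19, 38, 57, 76, 114, 228]
Sum = 560


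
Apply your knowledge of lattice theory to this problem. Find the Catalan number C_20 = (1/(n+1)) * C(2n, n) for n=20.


C(n) = C(2n, n) / (n+1).
C(40, 20) = 137846528820
C(20) = 137846528820 / 21 = 6564120420


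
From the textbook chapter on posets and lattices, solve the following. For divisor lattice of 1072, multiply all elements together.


Divisors of 1072: [1, 2, 4, 8, 16, 67, 134, 268, 536, 1072]
Product = n^(d(n)/2) = 1072^(10/2)
Product = 1415708784197632


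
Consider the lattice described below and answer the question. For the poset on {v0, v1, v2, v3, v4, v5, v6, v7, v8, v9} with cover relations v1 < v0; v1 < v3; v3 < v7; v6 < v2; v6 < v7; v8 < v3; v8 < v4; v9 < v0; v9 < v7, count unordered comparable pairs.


A comparable pair {a,b} has a < b or b < a in the order.
Count unordered pairs where one element is strictly below the other.
Examples: {v0,v1}, {v0,v9}, {v1,v3}, {v1,v7}, ...
Total comparable pairs: 11


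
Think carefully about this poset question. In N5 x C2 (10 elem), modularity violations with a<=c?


Modular law: if a <= c then a v (b ^ c) = (a v b) ^ c.
Check all triples (a,b,c) with a <= c among 10 elements.
  e.g. a=(a,0), b=(c,0), c=(b,0): lhs=(a,0) != rhs=(b,0)
  e.g. a=(a,0), b=(c,1), c=(b,0): lhs=(a,0) != rhs=(b,0)
Total violating triples: 6


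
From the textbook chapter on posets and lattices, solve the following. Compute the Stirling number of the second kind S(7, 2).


S(n,k) = k*S(n-1,k) + S(n-1,k-1).
S(6,2) = 31, S(6,1) = 1
S(7,2) = 2*31 + 1 = 62 + 1
S(7,2) = 63


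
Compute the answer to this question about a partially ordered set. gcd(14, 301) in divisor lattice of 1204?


Meet=gcd.
gcd(14,301)=7


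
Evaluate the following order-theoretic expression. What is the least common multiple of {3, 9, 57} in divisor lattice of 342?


In a divisor lattice, join = lcm (least common multiple).
Compute lcm iteratively: start with first element, then lcm(current, next).
Elements: [3, 9, 57]
lcm(3,9) = 9
lcm(9,57) = 171
Final lcm = 171


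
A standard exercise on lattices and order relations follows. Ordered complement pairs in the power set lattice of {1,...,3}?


Complement pair (a,b): a meet b = bottom, a join b = top.
Here: A intersect B = {} and A union B = {1,...,3}.
Pairs found: ({},{1,2,3}), ({1},{2,3}), ({2},{1,3}), ({3},{1,2}), ... (4 more)
Total ordered pairs: 8


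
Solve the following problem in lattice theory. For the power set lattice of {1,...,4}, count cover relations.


A cover relation a -< b holds when a < b with no c strictly between.
Cover relations:
  {} -< {1}
  {} -< {2}
  {} -< {3}
  {} -< {4}
  {1} -< {1,2}
  {1} -< {1,3}
  {1} -< {1,4}
  {2} -< {1,2}
  ...24 more
Total: 32


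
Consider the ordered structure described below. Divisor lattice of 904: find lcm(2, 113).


In a divisor lattice, join = lcm (least common multiple).
gcd(2,113) = 1
lcm(2,113) = 2*113/gcd = 226/1 = 226


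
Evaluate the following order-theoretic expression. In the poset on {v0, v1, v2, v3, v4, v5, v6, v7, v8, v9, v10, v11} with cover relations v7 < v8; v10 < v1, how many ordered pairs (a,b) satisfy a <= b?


The order relation is {(a,b) : a <= b}, reflexive so it includes (a,a).
Examples: (v0,v0), (v1,v1), (v10,v1), (v10,v10), (v11,v11), ...
Total ordered pairs: 14


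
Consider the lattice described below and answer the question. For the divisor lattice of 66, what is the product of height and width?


Height = length of longest chain minus 1; width = size of largest antichain.
A maximum chain: 1 | 11 | 33 | 66  (height 3).
A maximum antichain: {2, 3, 11}  (width 3).
Product = 3 * 3 = 9


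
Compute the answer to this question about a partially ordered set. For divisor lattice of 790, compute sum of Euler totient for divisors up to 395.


Divisors of 790 up to 395: [1, 2, 5, 10, 79, 158, 395]
phi values: [1, 1, 4, 4, 78, 78, 312]
Sum = 478


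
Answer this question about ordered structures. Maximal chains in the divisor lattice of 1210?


A maximal chain goes from the minimum element to a maximal element via cover relations.
Counting all min-to-max paths in the cover graph.
Total maximal chains: 12


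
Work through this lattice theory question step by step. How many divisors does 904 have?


Divisors of 904: [1, 2, 4, 8, 113, 226, 452, 904]
Count: 8


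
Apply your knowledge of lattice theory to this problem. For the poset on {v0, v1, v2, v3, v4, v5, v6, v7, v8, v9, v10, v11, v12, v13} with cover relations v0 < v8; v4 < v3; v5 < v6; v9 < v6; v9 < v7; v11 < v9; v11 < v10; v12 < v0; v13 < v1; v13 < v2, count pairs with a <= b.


The order relation is {(a,b) : a <= b}, reflexive so it includes (a,a).
Examples: (v0,v0), (v0,v8), (v1,v1), (v10,v10), (v11,v10), ...
Total ordered pairs: 27


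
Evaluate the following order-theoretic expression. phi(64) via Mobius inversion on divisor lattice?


phi(n) = n * prod_{p|n} (1 - 1/p).
Prime divisors of 64: [2]
phi(64) = 64 * (1 - 1/2)
phi(64) = 32


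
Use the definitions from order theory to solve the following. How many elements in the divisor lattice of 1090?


Divisors of 1090: [1, 2, 5, 10, 109, 218, 545, 1090]
Count: 8


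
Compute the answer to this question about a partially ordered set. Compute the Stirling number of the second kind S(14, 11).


S(n,k) = k*S(n-1,k) + S(n-1,k-1).
S(13,11) = 2431, S(13,10) = 39325
S(14,11) = 11*2431 + 39325 = 26741 + 39325
S(14,11) = 66066


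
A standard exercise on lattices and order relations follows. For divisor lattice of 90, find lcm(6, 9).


In a divisor lattice, join = lcm (least common multiple).
Compute lcm iteratively: start with first element, then lcm(current, next).
Elements: [6, 9]
lcm(6,9) = 18
Final lcm = 18


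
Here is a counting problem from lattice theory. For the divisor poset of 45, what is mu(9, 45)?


In a divisor lattice, mu(a,b) = mu(b/a) where mu is the classical Mobius function.
b/a = 45/9 = 5
Prime factorization of 5: primes [5]
5 is squarefree with 1 prime factor(s), so mu(5) = (-1)^1 = -1


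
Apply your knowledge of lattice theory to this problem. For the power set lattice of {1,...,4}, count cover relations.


A cover relation a -< b holds when a < b with no c strictly between.
Cover relations:
  {} -< {1}
  {} -< {2}
  {} -< {3}
  {} -< {4}
  {1} -< {1,2}
  {1} -< {1,3}
  {1} -< {1,4}
  {2} -< {1,2}
  ...24 more
Total: 32


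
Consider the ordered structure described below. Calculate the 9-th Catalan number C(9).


C(n) = C(2n, n) / (n+1).
C(18, 9) = 48620
C(9) = 48620 / 10 = 4862


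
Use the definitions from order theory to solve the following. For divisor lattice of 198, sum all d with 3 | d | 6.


Interval [3,6] in divisors of 198: [3, 6]
Sum = 9


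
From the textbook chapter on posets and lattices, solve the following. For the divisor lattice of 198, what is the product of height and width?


Height = length of longest chain minus 1; width = size of largest antichain.
A maximum chain: 1 | 11 | 33 | 99 | 198  (height 4).
A maximum antichain: {6, 9, 22, 33}  (width 4).
Product = 4 * 4 = 16


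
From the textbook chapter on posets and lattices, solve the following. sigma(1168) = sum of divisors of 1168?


sigma(n) = sum of divisors.
Divisors of 1168: [1, 2, 4, 8, 16, 73, 146, 292, 584, 1168]
Sum = 2294


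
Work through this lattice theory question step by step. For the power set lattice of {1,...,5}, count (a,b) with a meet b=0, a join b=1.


Complement pair (a,b): a meet b = bottom, a join b = top.
Here: A intersect B = {} and A union B = {1,...,5}.
Pairs found: ({},{1,2,3,4,5}), ({1},{2,3,4,5}), ({2},{1,3,4,5}), ({3},{1,2,4,5}), ... (28 more)
Total ordered pairs: 32


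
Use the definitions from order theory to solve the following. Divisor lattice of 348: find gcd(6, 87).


In a divisor lattice, meet = gcd (greatest common divisor).
By Euclidean algorithm or factoring: gcd(6,87) = 3


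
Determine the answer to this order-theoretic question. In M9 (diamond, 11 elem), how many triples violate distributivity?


Distributive law: a ^ (b v c) = (a ^ b) v (a ^ c).
Check all 11^3 = 1331 ordered triples (a,b,c).
  e.g. a=a1, b=a2, c=a3: lhs=a1 != rhs=0
  e.g. a=a1, b=a2, c=a4: lhs=a1 != rhs=0
Total violating triples: 504


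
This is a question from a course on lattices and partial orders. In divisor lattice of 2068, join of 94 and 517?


In a divisor lattice, join = lcm (least common multiple).
gcd(94,517) = 47
lcm(94,517) = 94*517/gcd = 48598/47 = 1034


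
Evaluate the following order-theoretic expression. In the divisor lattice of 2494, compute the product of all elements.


Divisors of 2494: [1, 2, 29, 43, 58, 86, 1247, 2494]
Product = n^(d(n)/2) = 2494^(8/2)
Product = 38688847841296


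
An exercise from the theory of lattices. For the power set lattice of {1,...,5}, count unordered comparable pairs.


A comparable pair {a,b} has a < b or b < a in the order.
Count unordered pairs where one element is strictly below the other.
Examples: {{},{1}}, {{},{2}}, {{},{3}}, {{},{4}}, ...
Total comparable pairs: 211


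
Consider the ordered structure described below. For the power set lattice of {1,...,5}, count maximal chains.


A maximal chain goes from the minimum element to a maximal element via cover relations.
Counting all min-to-max paths in the cover graph.
Total maximal chains: 120


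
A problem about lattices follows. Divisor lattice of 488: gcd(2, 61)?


Meet=gcd.
gcd(2,61)=1


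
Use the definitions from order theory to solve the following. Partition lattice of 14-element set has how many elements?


B(n) = number of set partitions of an n-element set.
B(n) satisfies the recurrence: B(n+1) = sum_k C(n,k)*B(k).
B(14) = 190899322


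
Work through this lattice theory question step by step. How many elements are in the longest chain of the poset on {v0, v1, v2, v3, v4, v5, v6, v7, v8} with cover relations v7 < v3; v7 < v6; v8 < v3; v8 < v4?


A chain is a totally ordered subset; we count the number of elements in a maximum chain.
Compute, for each element x, the size of the longest chain ending at x:
  v0: 1
  v1: 1
  v2: 1
  v5: 1
  v7: 1
  v8: 1
  ...
A maximum chain: v7 < v3
Number of elements in the longest chain: 2


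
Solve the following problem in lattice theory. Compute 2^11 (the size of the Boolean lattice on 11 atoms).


Power set = 2^n.
2^11 = 2048


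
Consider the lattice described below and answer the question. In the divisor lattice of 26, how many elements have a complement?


An element a is complemented if some b has a meet b = bottom, a join b = top.
a is complemented iff gcd(a, n/a)=1, i.e. a is a unitary divisor of 26.
Complemented elements: 1, 2, 13, 26
Count: 4


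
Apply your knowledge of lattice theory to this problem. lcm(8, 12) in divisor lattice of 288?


Join=lcm.
gcd(8,12)=4
lcm=24


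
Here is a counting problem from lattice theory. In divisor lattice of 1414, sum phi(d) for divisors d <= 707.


Divisors of 1414 up to 707: [1, 2, 7, 14, 101, 202, 707]
phi values: [1, 1, 6, 6, 100, 100, 600]
Sum = 814


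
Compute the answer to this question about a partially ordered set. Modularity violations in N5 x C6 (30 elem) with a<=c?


Modular law: if a <= c then a v (b ^ c) = (a v b) ^ c.
Check all triples (a,b,c) with a <= c among 30 elements.
  e.g. a=(a,0), b=(c,0), c=(b,0): lhs=(a,0) != rhs=(b,0)
  e.g. a=(a,0), b=(c,1), c=(b,0): lhs=(a,0) != rhs=(b,0)
Total violating triples: 126


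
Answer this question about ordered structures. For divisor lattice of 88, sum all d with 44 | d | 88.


Interval [44,88] in divisors of 88: [44, 88]
Sum = 132


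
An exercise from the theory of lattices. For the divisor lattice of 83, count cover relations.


A cover relation a -< b holds when a < b with no c strictly between.
Cover relations:
  1 -< 83
Total: 1


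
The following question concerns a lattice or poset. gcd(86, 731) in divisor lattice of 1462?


Meet=gcd.
gcd(86,731)=43


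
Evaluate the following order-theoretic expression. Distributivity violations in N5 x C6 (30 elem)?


Distributive law: a ^ (b v c) = (a ^ b) v (a ^ c).
Check all 30^3 = 27000 ordered triples (a,b,c).
  e.g. a=(b,0), b=(a,0), c=(c,0): lhs=(b,0) != rhs=(a,0)
  e.g. a=(b,0), b=(a,0), c=(c,1): lhs=(b,0) != rhs=(a,0)
Total violating triples: 432


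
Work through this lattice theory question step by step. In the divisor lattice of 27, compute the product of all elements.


Divisors of 27: [1, 3, 9, 27]
Product = n^(d(n)/2) = 27^(4/2)
Product = 729


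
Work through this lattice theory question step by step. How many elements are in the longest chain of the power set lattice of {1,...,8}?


A chain is a totally ordered subset; we count the number of elements in a maximum chain.
Compute, for each element x, the size of the longest chain ending at x:
  {}: 1
  {1}: 2
  {2}: 2
  {3}: 2
  {4}: 2
  {5}: 2
  ...
A maximum chain: {} < {1} < {1,2} < {1,2,3} < {1,2,3,4} < {1,2,3,4,5} < {1,2,3,4,5,6} < {1,2,3,4,5,6,7} < {1,2,3,4,5,6,7,8}
Number of elements in the longest chain: 9


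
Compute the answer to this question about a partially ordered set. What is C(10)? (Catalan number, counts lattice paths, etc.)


C(n) = C(2n, n) / (n+1).
C(20, 10) = 184756
C(10) = 184756 / 11 = 16796


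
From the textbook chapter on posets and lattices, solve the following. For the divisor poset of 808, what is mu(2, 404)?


In a divisor lattice, mu(a,b) = mu(b/a) where mu is the classical Mobius function.
b/a = 404/2 = 202
Prime factorization of 202: primes [2, 101]
202 is squarefree with 2 prime factor(s), so mu(202) = (-1)^2 = 1


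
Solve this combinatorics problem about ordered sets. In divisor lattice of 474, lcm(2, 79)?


Join=lcm.
gcd(2,79)=1
lcm=158


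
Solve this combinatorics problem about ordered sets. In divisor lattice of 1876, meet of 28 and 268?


In a divisor lattice, meet = gcd (greatest common divisor).
By Euclidean algorithm or factoring: gcd(28,268) = 4


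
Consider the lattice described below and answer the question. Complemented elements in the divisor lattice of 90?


An element a is complemented if some b has a meet b = bottom, a join b = top.
a is complemented iff gcd(a, n/a)=1, i.e. a is a unitary divisor of 90.
Complemented elements: 1, 2, 5, 9, 10, 18, ... (2 more)
Count: 8


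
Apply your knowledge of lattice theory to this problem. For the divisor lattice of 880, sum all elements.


sigma(n) = sum of divisors.
Divisors of 880: [1, 2, 4, 5, 8, 10, 11, 16, 20, 22, 40, 44, 55, 80, 88, 110, 176, 220, 440, 880]
Sum = 2232


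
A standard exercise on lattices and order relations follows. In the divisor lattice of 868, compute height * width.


Height = length of longest chain minus 1; width = size of largest antichain.
A maximum chain: 1 | 31 | 217 | 434 | 868  (height 4).
A maximum antichain: {4, 14, 62, 217}  (width 4).
Product = 4 * 4 = 16


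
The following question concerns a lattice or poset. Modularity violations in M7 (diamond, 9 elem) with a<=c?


Modular law: if a <= c then a v (b ^ c) = (a v b) ^ c.
Check all triples (a,b,c) with a <= c among 9 elements.
This lattice is modular (diamonds M_m and their chain-products are modular).
Total violating triples: 0


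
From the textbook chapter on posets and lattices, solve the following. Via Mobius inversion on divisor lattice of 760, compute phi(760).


phi(n) = n * prod_{p|n} (1 - 1/p).
Prime divisors of 760: [2, 5, 19]
phi(760) = 760 * (1 - 1/2) * (1 - 1/5) * (1 - 1/19)
phi(760) = 288


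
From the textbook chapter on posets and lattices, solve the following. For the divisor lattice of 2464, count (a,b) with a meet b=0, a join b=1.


Complement pair (a,b): a meet b = bottom, a join b = top.
Here: gcd(a,b)=1 and lcm(a,b)=2464, i.e. a*b=2464 with a,b coprime.
Pairs found: (1,2464), (7,352), (11,224), (32,77), ... (4 more)
Total ordered pairs: 8


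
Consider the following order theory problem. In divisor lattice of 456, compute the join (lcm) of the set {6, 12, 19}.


In a divisor lattice, join = lcm (least common multiple).
Compute lcm iteratively: start with first element, then lcm(current, next).
Elements: [6, 12, 19]
lcm(6,12) = 12
lcm(12,19) = 228
Final lcm = 228


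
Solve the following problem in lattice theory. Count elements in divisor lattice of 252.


Divisors of 252: [1, 2, 3, 4, 6, 7, 9, 12, 14, 18, 21, 28, 36, 42, 63, 84, 126, 252]
Count: 18


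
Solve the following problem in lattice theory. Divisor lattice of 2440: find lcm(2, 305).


In a divisor lattice, join = lcm (least common multiple).
gcd(2,305) = 1
lcm(2,305) = 2*305/gcd = 610/1 = 610


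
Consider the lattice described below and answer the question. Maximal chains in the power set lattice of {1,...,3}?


A maximal chain goes from the minimum element to a maximal element via cover relations.
Counting all min-to-max paths in the cover graph.
Total maximal chains: 6


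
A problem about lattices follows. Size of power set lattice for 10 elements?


Power set = 2^n.
2^10 = 1024


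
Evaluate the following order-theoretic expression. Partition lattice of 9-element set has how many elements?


B(n) = number of set partitions of an n-element set.
B(n) satisfies the recurrence: B(n+1) = sum_k C(n,k)*B(k).
B(9) = 21147


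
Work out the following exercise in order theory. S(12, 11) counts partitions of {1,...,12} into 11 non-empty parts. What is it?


S(n,k) = k*S(n-1,k) + S(n-1,k-1).
S(11,11) = 1, S(11,10) = 55
S(12,11) = 11*1 + 55 = 11 + 55
S(12,11) = 66


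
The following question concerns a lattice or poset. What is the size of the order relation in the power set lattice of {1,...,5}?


The order relation is {(a,b) : a <= b}, reflexive so it includes (a,a).
Examples: ({},{}), ({},{1,2}), ({},{1,2,3}), ({},{1,2,3,4}), ({},{1,2,3,4,5}), ...
Total ordered pairs: 243


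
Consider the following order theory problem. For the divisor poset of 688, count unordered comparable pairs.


A comparable pair {a,b} has a < b or b < a in the order.
Count unordered pairs where one element is strictly below the other.
Examples: {1,2}, {1,4}, {1,8}, {1,16}, ...
Total comparable pairs: 35


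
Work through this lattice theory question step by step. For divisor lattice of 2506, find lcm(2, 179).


In a divisor lattice, join = lcm (least common multiple).
Compute lcm iteratively: start with first element, then lcm(current, next).
Elements: [2, 179]
lcm(2,179) = 358
Final lcm = 358


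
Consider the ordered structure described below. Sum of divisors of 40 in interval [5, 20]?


Interval [5,20] in divisors of 40: [5, 10, 20]
Sum = 35


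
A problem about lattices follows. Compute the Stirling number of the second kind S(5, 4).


S(n,k) = k*S(n-1,k) + S(n-1,k-1).
S(4,4) = 1, S(4,3) = 6
S(5,4) = 4*1 + 6 = 4 + 6
S(5,4) = 10


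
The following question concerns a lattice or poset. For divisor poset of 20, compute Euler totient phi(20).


phi(n) = n * prod_{p|n} (1 - 1/p).
Prime divisors of 20: [2, 5]
phi(20) = 20 * (1 - 1/2) * (1 - 1/5)
phi(20) = 8


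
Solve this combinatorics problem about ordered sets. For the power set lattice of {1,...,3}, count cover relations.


A cover relation a -< b holds when a < b with no c strictly between.
Cover relations:
  {} -< {1}
  {} -< {2}
  {} -< {3}
  {1} -< {1,2}
  {1} -< {1,3}
  {2} -< {1,2}
  {2} -< {2,3}
  {3} -< {1,3}
  ...4 more
Total: 12


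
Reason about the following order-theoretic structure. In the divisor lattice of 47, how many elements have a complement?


An element a is complemented if some b has a meet b = bottom, a join b = top.
a is complemented iff gcd(a, n/a)=1, i.e. a is a unitary divisor of 47.
Complemented elements: 1, 47
Count: 2


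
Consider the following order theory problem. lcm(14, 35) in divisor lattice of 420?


Join=lcm.
gcd(14,35)=7
lcm=70


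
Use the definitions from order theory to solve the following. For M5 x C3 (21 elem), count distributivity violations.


Distributive law: a ^ (b v c) = (a ^ b) v (a ^ c).
Check all 21^3 = 9261 ordered triples (a,b,c).
  e.g. a=(a1,0), b=(a2,0), c=(a3,0): lhs=(a1,0) != rhs=(0,0)
  e.g. a=(a1,0), b=(a2,0), c=(a3,1): lhs=(a1,0) != rhs=(0,0)
Total violating triples: 1620


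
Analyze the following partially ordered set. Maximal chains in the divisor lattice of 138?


A maximal chain goes from the minimum element to a maximal element via cover relations.
Counting all min-to-max paths in the cover graph.
Total maximal chains: 6


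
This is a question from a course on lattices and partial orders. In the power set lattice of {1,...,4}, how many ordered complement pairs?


Complement pair (a,b): a meet b = bottom, a join b = top.
Here: A intersect B = {} and A union B = {1,...,4}.
Pairs found: ({},{1,2,3,4}), ({1},{2,3,4}), ({2},{1,3,4}), ({3},{1,2,4}), ... (12 more)
Total ordered pairs: 16


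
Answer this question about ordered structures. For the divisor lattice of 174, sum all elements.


sigma(n) = sum of divisors.
Divisors of 174: [1, 2, 3, 6, 29, 58, 87, 174]
Sum = 360


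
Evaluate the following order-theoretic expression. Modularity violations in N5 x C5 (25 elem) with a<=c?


Modular law: if a <= c then a v (b ^ c) = (a v b) ^ c.
Check all triples (a,b,c) with a <= c among 25 elements.
  e.g. a=(a,0), b=(c,0), c=(b,0): lhs=(a,0) != rhs=(b,0)
  e.g. a=(a,0), b=(c,1), c=(b,0): lhs=(a,0) != rhs=(b,0)
Total violating triples: 75


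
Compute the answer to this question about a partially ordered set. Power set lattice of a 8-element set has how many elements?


Power set = 2^n.
2^8 = 256


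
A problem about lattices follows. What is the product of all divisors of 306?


Divisors of 306: [1, 2, 3, 6, 9, 17, 18, 34, 51, 102, 153, 306]
Product = n^(d(n)/2) = 306^(12/2)
Product = 820972403643456


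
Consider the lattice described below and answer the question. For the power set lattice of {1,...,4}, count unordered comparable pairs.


A comparable pair {a,b} has a < b or b < a in the order.
Count unordered pairs where one element is strictly below the other.
Examples: {{},{1}}, {{},{2}}, {{},{3}}, {{},{4}}, ...
Total comparable pairs: 65


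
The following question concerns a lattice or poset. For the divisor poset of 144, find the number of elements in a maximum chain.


A chain is a totally ordered subset; we count the number of elements in a maximum chain.
Compute, for each element x, the size of the longest chain ending at x:
  1: 1
  2: 2
  3: 2
  4: 3
  9: 3
  6: 3
  ...
A maximum chain: 1 < 2 < 4 < 8 < 16 < 48 < 144
Number of elements in the longest chain: 7


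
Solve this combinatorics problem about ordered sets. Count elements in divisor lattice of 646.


Divisors of 646: [1, 2, 17, 19, 34, 38, 323, 646]
Count: 8


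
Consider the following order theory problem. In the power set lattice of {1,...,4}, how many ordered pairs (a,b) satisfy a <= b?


The order relation is {(a,b) : a <= b}, reflexive so it includes (a,a).
Examples: ({},{}), ({},{1,2}), ({},{1,2,3}), ({},{1,2,3,4}), ({},{1,2,4}), ...
Total ordered pairs: 81


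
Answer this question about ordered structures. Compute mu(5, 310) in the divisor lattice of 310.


In a divisor lattice, mu(a,b) = mu(b/a) where mu is the classical Mobius function.
b/a = 310/5 = 62
Prime factorization of 62: primes [2, 31]
62 is squarefree with 2 prime factor(s), so mu(62) = (-1)^2 = 1


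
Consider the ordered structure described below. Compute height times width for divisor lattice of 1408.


Height = length of longest chain minus 1; width = size of largest antichain.
A maximum chain: 1 | 11 | 22 | 44 | 88 | 176 | 352 | 704 | 1408  (height 8).
A maximum antichain: {2, 11}  (width 2).
Product = 8 * 2 = 16


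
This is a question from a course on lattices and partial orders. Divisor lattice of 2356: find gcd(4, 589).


In a divisor lattice, meet = gcd (greatest common divisor).
By Euclidean algorithm or factoring: gcd(4,589) = 1


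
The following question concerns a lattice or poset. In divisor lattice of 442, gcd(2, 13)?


Meet=gcd.
gcd(2,13)=1


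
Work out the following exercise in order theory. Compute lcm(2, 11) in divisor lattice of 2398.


In a divisor lattice, join = lcm (least common multiple).
gcd(2,11) = 1
lcm(2,11) = 2*11/gcd = 22/1 = 22


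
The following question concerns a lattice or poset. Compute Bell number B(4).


B(n) = number of set partitions of an n-element set.
B(n) satisfies the recurrence: B(n+1) = sum_k C(n,k)*B(k).
B(4) = 15


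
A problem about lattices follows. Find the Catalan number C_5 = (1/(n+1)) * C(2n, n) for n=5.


C(n) = C(2n, n) / (n+1).
C(10, 5) = 252
C(5) = 252 / 6 = 42


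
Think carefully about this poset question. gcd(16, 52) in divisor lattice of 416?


Meet=gcd.
gcd(16,52)=4


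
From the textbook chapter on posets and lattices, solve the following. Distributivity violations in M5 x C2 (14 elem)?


Distributive law: a ^ (b v c) = (a ^ b) v (a ^ c).
Check all 14^3 = 2744 ordered triples (a,b,c).
  e.g. a=(a1,0), b=(a2,0), c=(a3,0): lhs=(a1,0) != rhs=(0,0)
  e.g. a=(a1,0), b=(a2,0), c=(a3,1): lhs=(a1,0) != rhs=(0,0)
Total violating triples: 480


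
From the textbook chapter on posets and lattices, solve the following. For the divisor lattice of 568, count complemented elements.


An element a is complemented if some b has a meet b = bottom, a join b = top.
a is complemented iff gcd(a, n/a)=1, i.e. a is a unitary divisor of 568.
Complemented elements: 1, 8, 71, 568
Count: 4


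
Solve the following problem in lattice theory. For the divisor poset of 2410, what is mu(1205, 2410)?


In a divisor lattice, mu(a,b) = mu(b/a) where mu is the classical Mobius function.
b/a = 2410/1205 = 2
Prime factorization of 2: primes [2]
2 is squarefree with 1 prime factor(s), so mu(2) = (-1)^1 = -1


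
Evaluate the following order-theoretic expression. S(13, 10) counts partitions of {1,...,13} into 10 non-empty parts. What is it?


S(n,k) = k*S(n-1,k) + S(n-1,k-1).
S(12,10) = 1705, S(12,9) = 22275
S(13,10) = 10*1705 + 22275 = 17050 + 22275
S(13,10) = 39325


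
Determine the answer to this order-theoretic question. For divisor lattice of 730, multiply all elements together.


Divisors of 730: [1, 2, 5, 10, 73, 146, 365, 730]
Product = n^(d(n)/2) = 730^(8/2)
Product = 283982410000


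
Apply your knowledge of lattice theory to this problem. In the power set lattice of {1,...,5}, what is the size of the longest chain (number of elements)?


A chain is a totally ordered subset; we count the number of elements in a maximum chain.
Compute, for each element x, the size of the longest chain ending at x:
  {}: 1
  {1}: 2
  {2}: 2
  {3}: 2
  {4}: 2
  {5}: 2
  ...
A maximum chain: {} < {1} < {1,2} < {1,2,3} < {1,2,3,4} < {1,2,3,4,5}
Number of elements in the longest chain: 6


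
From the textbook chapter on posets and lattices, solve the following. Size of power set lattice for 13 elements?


Power set = 2^n.
2^13 = 8192


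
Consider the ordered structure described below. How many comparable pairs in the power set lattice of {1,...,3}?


A comparable pair {a,b} has a < b or b < a in the order.
Count unordered pairs where one element is strictly below the other.
Examples: {{},{1}}, {{},{2}}, {{},{3}}, {{},{1,2}}, ...
Total comparable pairs: 19


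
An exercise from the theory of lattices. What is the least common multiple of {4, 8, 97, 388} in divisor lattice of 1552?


In a divisor lattice, join = lcm (least common multiple).
Compute lcm iteratively: start with first element, then lcm(current, next).
Elements: [4, 8, 97, 388]
lcm(4,8) = 8
lcm(8,97) = 776
lcm(776,388) = 776
Final lcm = 776
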